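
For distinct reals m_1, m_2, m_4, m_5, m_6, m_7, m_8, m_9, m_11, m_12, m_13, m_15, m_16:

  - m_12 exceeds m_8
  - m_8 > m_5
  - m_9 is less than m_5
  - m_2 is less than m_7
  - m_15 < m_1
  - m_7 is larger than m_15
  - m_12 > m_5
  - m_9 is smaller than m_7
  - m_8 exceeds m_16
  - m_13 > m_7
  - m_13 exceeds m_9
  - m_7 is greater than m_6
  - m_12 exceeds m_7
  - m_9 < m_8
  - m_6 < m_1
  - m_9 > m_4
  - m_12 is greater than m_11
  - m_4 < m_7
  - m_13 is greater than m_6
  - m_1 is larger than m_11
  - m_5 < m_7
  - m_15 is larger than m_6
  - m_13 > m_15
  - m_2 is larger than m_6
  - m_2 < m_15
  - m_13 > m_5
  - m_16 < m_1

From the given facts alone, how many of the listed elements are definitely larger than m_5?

4

The elements the relations force above m_5 are m_8, m_7, m_12, m_13 — no chain reaches any other.
That is 4.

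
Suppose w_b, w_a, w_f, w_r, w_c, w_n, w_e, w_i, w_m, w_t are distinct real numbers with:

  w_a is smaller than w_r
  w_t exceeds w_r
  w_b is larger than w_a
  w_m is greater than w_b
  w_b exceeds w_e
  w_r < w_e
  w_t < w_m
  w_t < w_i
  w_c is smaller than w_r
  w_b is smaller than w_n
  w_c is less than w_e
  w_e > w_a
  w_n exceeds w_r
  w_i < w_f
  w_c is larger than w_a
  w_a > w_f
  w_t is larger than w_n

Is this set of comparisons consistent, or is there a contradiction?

inconsistent

Chaining the given relations yields w_i < w_f < w_a < w_c < w_r < w_e < w_b < w_n < w_t, so w_i < w_t. But one relation states w_t < w_i. These cannot both hold.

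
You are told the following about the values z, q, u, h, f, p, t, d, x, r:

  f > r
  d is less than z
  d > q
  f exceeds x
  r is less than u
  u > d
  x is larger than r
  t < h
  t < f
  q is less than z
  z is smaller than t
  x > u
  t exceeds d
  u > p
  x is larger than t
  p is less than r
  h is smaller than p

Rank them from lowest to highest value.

q < d < z < t < h < p < r < u < x < f

Nothing is placed below q, so it is least; from there q < d; d < z; z < t; t < h; h < p; p < r; r < u; u < x; x < f, each given directly.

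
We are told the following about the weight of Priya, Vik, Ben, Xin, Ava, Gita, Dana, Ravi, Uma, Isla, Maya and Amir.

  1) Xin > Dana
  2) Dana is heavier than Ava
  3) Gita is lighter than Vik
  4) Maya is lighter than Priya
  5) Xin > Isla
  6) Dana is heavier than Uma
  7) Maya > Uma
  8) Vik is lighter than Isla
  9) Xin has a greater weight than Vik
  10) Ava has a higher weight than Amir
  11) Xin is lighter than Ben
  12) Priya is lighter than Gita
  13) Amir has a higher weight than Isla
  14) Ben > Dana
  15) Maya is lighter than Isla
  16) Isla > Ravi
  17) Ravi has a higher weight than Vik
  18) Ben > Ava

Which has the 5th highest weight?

Chaining the given pairs: Uma < Maya < Priya < Gita < Vik < Ravi < Isla < Amir < Ava < Dana < Xin < Ben.
The 5th largest is Amir.

Amir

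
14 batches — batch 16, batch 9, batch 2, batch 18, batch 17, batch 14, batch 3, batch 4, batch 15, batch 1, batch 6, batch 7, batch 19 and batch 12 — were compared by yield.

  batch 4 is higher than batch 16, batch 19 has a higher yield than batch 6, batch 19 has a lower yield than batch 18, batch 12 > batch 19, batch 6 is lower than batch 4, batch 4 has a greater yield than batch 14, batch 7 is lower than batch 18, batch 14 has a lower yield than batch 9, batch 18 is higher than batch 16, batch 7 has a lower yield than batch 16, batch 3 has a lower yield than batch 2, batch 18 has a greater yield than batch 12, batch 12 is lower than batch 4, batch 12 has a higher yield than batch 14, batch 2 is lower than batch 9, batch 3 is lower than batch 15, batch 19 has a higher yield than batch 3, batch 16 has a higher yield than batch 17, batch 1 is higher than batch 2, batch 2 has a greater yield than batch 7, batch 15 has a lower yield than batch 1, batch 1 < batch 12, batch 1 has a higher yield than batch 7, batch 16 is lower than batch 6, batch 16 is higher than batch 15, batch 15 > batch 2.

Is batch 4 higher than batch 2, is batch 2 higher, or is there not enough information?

batch 4

batch 2 < batch 15 and batch 15 < batch 16 give batch 2 < batch 16.
With batch 16 < batch 6: batch 2 < batch 15 < batch 16 < batch 6.
With batch 6 < batch 19: batch 2 < batch 15 < batch 16 < batch 6 < batch 19.
With batch 19 < batch 12: batch 2 < batch 15 < batch 16 < batch 6 < batch 19 < batch 12.
With batch 12 < batch 4: batch 2 < batch 15 < batch 16 < batch 6 < batch 19 < batch 12 < batch 4.
So batch 4 is higher.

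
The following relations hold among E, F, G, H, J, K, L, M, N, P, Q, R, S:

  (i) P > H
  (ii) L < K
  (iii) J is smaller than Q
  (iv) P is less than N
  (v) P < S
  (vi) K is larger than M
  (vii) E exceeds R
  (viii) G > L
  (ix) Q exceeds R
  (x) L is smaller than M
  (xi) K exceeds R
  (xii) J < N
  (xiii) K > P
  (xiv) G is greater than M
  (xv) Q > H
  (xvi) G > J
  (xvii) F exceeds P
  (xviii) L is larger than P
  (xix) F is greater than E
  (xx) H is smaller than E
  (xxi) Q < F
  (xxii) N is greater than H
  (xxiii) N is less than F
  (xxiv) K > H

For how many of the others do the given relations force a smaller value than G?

Directly below G: J, L, M.
One step further: P (4 so far).
One step further: H (5 so far).
No other element is forced below G by the given relations, so the count is 5.

5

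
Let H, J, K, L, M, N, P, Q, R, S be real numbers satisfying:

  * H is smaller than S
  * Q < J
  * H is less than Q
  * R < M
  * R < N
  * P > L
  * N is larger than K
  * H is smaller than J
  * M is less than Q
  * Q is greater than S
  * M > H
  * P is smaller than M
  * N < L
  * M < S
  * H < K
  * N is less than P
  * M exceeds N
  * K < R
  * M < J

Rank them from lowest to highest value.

Each adjacent pair is fixed by a given relation: H < K; K < R; R < N; N < L; L < P; P < M; M < S; S < Q; Q < J. Chaining them end to end gives the full order.

H < K < R < N < L < P < M < S < Q < J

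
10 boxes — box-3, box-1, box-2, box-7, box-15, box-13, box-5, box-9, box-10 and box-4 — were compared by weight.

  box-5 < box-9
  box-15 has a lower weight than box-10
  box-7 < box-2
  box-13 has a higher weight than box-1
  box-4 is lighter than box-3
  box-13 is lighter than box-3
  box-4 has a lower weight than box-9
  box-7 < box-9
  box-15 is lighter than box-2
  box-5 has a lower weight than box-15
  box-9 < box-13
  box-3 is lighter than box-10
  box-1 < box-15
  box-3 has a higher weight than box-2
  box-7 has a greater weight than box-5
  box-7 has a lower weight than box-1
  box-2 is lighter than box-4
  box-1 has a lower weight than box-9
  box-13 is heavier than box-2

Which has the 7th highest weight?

box-15

Piecing the relations together gives one ordering: box-5 < box-7 < box-1 < box-15 < box-2 < box-4 < box-9 < box-13 < box-3 < box-10.
Counting 7 from the largest end gives box-15.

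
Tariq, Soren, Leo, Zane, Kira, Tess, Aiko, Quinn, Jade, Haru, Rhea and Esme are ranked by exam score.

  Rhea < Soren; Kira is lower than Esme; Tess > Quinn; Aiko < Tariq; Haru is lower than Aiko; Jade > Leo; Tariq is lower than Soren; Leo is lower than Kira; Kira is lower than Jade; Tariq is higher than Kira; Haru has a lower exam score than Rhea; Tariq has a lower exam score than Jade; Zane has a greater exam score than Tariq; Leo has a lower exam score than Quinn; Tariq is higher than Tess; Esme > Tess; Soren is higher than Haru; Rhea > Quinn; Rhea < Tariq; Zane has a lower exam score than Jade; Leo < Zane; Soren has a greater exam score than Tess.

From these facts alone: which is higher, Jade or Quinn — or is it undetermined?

Following the relations from Quinn: Quinn < Tess < Tariq < Zane < Jade.
So Jade is higher.

Jade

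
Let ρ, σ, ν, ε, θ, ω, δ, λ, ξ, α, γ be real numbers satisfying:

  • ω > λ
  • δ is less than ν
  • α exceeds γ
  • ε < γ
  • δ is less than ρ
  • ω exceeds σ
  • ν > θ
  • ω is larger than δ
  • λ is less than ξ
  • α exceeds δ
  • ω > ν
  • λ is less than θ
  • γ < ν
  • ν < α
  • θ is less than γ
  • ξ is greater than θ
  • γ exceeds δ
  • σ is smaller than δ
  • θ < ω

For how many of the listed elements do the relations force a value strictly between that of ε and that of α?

2

The relations place ε below α. An element lies strictly between them when it is forced above ε and also forced below α.
Above ε: {γ, ν, ω}. Below α: {σ, λ, θ, δ, γ, ν}.
Intersection: {γ, ν} — 2.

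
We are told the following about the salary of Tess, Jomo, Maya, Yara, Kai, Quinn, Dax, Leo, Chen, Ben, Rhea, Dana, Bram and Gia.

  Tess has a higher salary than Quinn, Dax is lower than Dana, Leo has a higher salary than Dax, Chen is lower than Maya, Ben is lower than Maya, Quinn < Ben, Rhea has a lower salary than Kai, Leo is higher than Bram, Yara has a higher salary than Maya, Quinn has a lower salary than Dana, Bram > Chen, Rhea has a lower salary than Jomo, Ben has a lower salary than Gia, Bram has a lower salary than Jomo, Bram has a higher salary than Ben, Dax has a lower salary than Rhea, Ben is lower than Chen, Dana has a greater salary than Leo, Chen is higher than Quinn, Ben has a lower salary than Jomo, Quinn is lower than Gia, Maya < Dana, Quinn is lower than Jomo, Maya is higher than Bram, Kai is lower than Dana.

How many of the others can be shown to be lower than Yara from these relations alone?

The elements the relations force below Yara are Quinn, Ben, Chen, Bram, Maya — no chain reaches any other.
That is 5.

5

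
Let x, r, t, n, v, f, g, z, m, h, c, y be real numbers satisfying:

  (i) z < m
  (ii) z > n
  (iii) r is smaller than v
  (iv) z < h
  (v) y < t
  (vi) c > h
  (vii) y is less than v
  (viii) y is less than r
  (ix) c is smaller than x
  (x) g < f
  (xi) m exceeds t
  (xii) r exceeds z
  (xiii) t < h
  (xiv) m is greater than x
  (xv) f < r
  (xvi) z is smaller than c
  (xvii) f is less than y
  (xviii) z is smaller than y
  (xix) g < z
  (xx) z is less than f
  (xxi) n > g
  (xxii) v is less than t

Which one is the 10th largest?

z

The consecutive relations fix a unique order: g < n < z < f < y < r < v < t < h < c < x < m.
The 10th largest is z.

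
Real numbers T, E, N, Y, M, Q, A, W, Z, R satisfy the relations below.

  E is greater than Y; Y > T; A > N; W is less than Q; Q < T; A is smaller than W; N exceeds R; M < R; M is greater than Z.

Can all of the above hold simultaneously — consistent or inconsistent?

The single ordering Z < M < R < N < A < W < Q < T < Y < E satisfies every listed relation, so no contradiction arises.

consistent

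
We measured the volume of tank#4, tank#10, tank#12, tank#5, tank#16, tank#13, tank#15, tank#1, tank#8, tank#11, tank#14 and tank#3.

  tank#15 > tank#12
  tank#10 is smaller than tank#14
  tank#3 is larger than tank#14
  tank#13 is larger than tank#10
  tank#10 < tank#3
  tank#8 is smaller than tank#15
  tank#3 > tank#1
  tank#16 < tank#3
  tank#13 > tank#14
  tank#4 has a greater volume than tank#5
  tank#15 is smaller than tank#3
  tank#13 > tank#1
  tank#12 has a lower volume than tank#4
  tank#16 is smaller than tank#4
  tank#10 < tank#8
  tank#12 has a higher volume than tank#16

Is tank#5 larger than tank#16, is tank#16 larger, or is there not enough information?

undetermined

Following every chain through tank#16: above tank#16 we get tank#12, tank#15, tank#4, tank#3.
tank#5 is not reached, and no chain runs the other way from tank#5 to tank#16.
So the given relations leave the order of tank#16 and tank#5 undetermined.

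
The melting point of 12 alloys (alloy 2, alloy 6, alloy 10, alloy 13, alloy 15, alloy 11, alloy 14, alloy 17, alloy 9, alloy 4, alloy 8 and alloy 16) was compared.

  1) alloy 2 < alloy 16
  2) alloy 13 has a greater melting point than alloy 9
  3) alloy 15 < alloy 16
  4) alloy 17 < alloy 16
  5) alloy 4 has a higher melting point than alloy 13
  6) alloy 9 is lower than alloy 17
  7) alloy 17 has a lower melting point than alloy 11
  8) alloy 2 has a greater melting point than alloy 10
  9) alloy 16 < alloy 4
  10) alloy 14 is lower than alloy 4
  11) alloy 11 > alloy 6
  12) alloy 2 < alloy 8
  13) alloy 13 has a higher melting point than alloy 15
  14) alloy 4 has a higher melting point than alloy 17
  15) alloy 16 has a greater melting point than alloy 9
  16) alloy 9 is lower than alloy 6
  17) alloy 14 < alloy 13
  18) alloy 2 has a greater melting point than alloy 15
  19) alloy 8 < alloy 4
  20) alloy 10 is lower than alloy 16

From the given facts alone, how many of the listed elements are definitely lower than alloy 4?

Directly below alloy 4: alloy 17, alloy 14, alloy 8, alloy 13, alloy 16.
One step further: alloy 9, alloy 10, alloy 15, alloy 2 (9 so far).
Nothing else is reachable below alloy 4; 9 in all.

9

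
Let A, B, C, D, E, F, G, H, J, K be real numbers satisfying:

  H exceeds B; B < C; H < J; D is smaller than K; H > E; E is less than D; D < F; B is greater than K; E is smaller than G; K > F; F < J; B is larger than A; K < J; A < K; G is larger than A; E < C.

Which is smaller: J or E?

E

Link the given pairs in sequence: E < D; D < F; F < K; K < B; B < H; H < J.
Together: E < D < F < K < B < H < J.
So E < J; E is the smaller of the two.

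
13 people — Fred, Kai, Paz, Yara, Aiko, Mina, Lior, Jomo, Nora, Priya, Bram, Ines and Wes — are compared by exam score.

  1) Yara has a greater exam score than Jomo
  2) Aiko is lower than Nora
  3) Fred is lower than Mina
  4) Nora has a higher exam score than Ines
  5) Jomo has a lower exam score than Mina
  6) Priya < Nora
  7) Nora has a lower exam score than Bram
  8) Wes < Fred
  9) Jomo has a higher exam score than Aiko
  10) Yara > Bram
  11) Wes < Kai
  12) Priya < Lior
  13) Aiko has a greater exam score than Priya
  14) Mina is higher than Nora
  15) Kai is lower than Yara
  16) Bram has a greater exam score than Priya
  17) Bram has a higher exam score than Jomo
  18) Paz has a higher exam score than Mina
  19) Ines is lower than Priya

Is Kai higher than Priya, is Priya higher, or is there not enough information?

Following every chain through Priya: above Priya we get Lior, Aiko, Nora, Jomo, Bram, Yara, Mina, Paz; below Priya we get Ines.
Kai is not reached, and no chain runs the other way from Kai to Priya.
So the given relations leave the order of Priya and Kai undetermined.

undetermined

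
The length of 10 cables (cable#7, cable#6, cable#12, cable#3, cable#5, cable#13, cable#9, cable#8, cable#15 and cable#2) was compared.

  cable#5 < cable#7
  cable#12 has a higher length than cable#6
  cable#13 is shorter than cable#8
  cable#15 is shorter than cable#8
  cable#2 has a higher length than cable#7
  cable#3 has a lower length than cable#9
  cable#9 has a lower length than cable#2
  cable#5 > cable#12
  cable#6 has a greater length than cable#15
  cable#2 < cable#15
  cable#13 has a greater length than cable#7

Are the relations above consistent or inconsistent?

inconsistent

Chaining the given relations yields cable#2 < cable#15 < cable#6 < cable#12 < cable#5 < cable#7, so cable#2 < cable#7. But one relation states cable#7 < cable#2. These cannot both hold.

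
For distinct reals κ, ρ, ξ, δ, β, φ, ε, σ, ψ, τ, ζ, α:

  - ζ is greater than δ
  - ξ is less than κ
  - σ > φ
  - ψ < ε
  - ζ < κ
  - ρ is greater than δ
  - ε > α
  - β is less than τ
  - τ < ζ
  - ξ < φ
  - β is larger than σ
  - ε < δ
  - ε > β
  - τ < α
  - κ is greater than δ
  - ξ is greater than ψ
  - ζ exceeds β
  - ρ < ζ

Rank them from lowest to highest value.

Each adjacent pair is fixed by a given relation: ψ < ξ; ξ < φ; φ < σ; σ < β; β < τ; τ < α; α < ε; ε < δ; δ < ρ; ρ < ζ; ζ < κ. Chaining them end to end gives the full order.

ψ < ξ < φ < σ < β < τ < α < ε < δ < ρ < ζ < κ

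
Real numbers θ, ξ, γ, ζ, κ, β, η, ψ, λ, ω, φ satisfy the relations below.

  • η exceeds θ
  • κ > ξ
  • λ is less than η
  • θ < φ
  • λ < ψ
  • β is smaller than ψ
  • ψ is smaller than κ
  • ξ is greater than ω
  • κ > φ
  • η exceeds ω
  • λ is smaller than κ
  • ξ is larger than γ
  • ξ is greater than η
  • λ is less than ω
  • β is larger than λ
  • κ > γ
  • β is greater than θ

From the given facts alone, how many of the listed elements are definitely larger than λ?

From λ the given relations immediately reach β, ω, η, ψ, κ.
From those, ξ — 6 in total.
Nothing else is reachable above λ; 6 in all.

6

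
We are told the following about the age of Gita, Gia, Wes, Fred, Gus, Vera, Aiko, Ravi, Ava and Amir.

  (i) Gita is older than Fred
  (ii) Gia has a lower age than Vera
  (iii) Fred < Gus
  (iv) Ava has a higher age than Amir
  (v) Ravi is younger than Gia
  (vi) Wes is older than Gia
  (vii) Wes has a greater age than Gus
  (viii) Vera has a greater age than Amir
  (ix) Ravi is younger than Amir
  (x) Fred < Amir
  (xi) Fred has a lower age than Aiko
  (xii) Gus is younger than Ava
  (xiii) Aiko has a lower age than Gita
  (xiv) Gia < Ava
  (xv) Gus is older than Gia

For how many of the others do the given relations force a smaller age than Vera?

Directly below Vera: Gia, Amir.
One step further: Fred, Ravi (4 so far).
No other element is forced below Vera by the given relations, so the count is 4.

4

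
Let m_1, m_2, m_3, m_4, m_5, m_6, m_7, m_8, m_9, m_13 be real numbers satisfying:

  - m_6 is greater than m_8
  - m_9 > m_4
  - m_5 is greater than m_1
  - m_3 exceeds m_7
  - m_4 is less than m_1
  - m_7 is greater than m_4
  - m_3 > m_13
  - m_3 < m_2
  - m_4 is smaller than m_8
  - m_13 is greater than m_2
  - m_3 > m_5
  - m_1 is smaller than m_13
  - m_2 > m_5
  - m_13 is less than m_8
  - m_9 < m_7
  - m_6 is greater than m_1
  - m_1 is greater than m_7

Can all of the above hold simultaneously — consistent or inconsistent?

We have m_13 < m_3 stated directly, yet also m_3 < m_2 < m_13 by chaining the others — so m_3 < m_13. Contradiction.

inconsistent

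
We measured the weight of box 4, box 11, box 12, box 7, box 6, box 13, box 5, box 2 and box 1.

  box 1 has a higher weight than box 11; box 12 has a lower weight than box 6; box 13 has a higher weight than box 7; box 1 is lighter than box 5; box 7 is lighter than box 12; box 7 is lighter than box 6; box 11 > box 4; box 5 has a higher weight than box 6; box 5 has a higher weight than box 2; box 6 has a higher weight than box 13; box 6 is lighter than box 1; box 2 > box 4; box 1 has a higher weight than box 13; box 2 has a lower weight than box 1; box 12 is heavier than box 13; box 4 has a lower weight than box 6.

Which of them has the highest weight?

box 5

box 4 is not greatest since box 4 < box 11; box 7 is not greatest since box 7 < box 6; box 2 is not greatest since box 2 < box 1; box 13 is not greatest since box 13 < box 12; box 12 is not greatest since box 12 < box 6; box 6 is not greatest since box 6 < box 5; box 11 is not greatest since box 11 < box 1; box 1 is not greatest since box 1 < box 5.
Only box 5 has nothing above it, so box 5 is the highest weight.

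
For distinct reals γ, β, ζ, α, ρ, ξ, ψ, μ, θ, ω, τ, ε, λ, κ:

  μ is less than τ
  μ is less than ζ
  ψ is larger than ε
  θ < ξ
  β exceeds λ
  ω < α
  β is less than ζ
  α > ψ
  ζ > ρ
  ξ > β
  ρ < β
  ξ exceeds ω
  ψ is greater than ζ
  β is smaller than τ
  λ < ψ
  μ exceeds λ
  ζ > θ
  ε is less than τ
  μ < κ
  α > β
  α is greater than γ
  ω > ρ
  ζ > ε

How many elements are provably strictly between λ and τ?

Chaining upward from λ reaches: μ, κ, β, ζ, ξ, ψ, α.
Chaining downward from τ reaches: ρ, μ, ε, β.
Strictly between λ and τ are those in both lists: μ, β — 2 elements.

2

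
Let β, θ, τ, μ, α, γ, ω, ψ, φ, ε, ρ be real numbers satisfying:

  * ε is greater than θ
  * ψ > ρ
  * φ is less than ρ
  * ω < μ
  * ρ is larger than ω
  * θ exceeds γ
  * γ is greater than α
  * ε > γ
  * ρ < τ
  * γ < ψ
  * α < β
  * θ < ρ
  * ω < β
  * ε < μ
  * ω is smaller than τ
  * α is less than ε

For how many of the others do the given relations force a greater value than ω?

From ω the given relations immediately reach ρ, μ, β, τ.
From those, ψ — 5 in total.
Nothing else is reachable above ω; 5 in all.

5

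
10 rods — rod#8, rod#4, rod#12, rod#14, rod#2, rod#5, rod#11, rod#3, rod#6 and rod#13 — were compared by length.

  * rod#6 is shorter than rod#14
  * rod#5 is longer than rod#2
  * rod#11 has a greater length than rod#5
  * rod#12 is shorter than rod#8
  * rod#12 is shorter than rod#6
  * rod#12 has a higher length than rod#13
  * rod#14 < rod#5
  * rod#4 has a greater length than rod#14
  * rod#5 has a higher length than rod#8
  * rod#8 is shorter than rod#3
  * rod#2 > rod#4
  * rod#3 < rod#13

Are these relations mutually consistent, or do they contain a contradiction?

inconsistent

Chaining the given relations yields rod#8 < rod#3 < rod#13 < rod#12, so rod#8 < rod#12. But one relation states rod#12 < rod#8. These cannot both hold.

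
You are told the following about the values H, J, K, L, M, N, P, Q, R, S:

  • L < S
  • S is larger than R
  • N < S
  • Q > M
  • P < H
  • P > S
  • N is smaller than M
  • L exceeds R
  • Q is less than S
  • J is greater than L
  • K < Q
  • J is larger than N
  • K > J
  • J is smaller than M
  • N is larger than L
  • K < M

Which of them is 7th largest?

J

The consecutive relations fix a unique order: R < L < N < J < K < M < Q < S < P < H.
The 7th largest is J.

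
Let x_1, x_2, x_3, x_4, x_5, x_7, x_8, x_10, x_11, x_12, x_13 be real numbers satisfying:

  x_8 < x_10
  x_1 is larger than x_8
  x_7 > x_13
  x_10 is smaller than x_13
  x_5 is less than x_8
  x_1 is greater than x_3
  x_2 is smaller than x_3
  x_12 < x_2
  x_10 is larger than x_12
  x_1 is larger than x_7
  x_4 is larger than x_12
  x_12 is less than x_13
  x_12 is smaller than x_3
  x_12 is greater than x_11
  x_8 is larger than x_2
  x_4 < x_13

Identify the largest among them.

Chaining downward from x_1: directly below it, x_8, x_3, x_7; then x_12, x_5, x_2, x_13; then x_11, x_4, x_10.
That covers every other element, and nothing is given above x_1, so x_1 is the largest.

x_1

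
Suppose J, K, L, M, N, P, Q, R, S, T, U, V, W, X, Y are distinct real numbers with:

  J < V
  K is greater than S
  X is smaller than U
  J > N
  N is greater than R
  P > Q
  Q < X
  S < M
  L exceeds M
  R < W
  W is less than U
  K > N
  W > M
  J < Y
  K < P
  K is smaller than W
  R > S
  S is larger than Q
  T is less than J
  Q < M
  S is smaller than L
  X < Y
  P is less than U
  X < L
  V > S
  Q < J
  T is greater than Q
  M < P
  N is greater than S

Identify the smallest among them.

S is not least since Q < S; R is not least since S < R; M is not least since S < M; T is not least since Q < T; N is not least since R < N; K is not least since S < K; J is not least since N < J; X is not least since Q < X; P is not least since M < P; L is not least since M < L; Y is not least since X < Y; W is not least since K < W; U is not least since W < U; V is not least since S < V.
Only Q has nothing below it, so Q is the smallest.

Q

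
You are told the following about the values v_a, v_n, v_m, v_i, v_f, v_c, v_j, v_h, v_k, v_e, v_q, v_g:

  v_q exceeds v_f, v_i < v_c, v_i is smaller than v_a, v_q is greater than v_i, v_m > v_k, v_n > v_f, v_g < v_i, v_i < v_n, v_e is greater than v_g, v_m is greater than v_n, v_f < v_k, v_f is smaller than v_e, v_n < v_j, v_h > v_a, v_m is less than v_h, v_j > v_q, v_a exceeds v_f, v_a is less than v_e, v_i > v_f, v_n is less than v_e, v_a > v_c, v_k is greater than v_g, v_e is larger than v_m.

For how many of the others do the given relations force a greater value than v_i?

8

From v_i the given relations immediately reach v_q, v_c, v_n, v_a.
From those, v_j, v_m, v_h, v_e — 8 in total.
No other element is forced above v_i by the given relations, so the count is 8.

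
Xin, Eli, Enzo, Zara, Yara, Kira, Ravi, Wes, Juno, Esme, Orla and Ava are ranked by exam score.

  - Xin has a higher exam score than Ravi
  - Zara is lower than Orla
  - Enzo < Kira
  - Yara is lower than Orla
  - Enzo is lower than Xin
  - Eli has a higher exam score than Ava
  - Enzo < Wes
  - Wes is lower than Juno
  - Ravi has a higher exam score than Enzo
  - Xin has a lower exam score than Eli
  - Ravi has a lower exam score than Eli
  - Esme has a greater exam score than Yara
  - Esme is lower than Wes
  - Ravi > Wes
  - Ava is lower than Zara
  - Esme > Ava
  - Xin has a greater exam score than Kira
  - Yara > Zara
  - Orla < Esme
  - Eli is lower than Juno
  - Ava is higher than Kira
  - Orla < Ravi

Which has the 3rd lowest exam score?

Ava

Chaining the given pairs: Enzo < Kira < Ava < Zara < Yara < Orla < Esme < Wes < Ravi < Xin < Eli < Juno.
The 3rd smallest is Ava.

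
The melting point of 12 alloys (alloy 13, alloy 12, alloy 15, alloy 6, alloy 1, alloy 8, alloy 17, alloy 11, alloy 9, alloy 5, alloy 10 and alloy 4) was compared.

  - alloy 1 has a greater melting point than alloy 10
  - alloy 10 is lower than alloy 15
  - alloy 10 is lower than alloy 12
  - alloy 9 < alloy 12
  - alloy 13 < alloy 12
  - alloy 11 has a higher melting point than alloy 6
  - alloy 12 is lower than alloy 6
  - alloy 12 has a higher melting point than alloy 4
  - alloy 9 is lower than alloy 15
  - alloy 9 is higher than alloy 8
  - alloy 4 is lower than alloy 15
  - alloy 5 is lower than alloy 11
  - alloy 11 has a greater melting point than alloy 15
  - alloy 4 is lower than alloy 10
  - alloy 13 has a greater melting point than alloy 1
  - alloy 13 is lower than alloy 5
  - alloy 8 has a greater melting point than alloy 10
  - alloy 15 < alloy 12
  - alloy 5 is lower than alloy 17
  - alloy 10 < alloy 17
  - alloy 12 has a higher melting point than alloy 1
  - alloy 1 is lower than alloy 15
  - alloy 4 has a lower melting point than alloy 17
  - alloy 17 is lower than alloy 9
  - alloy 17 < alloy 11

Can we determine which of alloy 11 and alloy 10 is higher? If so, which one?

Chaining the given relations: alloy 10 < alloy 1 < alloy 13 < alloy 5 < alloy 17 < alloy 9 < alloy 15 < alloy 12 < alloy 6 < alloy 11.
So alloy 11 is higher.

alloy 11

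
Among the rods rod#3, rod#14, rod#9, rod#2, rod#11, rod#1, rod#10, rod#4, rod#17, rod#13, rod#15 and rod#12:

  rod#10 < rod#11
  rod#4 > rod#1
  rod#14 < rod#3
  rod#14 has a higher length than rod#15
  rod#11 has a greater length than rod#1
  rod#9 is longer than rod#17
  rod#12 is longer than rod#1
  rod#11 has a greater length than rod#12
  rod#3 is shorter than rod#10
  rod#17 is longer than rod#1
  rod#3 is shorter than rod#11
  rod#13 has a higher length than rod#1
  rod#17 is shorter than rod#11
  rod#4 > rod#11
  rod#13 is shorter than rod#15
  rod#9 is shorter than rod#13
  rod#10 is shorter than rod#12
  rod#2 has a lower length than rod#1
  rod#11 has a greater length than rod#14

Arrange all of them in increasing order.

rod#2 < rod#1 < rod#17 < rod#9 < rod#13 < rod#15 < rod#14 < rod#3 < rod#10 < rod#12 < rod#11 < rod#4

Nothing is placed below rod#2, so it is least; from there rod#2 < rod#1; rod#1 < rod#17; rod#17 < rod#9; rod#9 < rod#13; rod#13 < rod#15; rod#15 < rod#14; rod#14 < rod#3; rod#3 < rod#10; rod#10 < rod#12; rod#12 < rod#11; rod#11 < rod#4, each given directly.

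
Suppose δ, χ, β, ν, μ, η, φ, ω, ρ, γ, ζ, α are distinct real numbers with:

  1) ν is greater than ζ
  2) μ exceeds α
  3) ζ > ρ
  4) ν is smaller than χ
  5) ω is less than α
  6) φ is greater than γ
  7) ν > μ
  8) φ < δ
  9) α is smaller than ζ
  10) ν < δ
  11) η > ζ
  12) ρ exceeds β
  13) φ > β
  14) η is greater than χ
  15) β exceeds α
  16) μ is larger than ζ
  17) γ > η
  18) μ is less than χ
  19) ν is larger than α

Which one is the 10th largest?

Chaining the given pairs: ω < α < β < ρ < ζ < μ < ν < χ < η < γ < φ < δ.
The 10th largest is β.

β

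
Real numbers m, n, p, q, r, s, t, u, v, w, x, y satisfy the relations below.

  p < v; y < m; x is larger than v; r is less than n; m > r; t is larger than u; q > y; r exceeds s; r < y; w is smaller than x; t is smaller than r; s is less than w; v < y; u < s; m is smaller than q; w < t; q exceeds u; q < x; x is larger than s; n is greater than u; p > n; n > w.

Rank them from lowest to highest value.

Each adjacent pair is fixed by a given relation: u < s; s < w; w < t; t < r; r < n; n < p; p < v; v < y; y < m; m < q; q < x. Chaining them end to end gives the full order.

u < s < w < t < r < n < p < v < y < m < q < x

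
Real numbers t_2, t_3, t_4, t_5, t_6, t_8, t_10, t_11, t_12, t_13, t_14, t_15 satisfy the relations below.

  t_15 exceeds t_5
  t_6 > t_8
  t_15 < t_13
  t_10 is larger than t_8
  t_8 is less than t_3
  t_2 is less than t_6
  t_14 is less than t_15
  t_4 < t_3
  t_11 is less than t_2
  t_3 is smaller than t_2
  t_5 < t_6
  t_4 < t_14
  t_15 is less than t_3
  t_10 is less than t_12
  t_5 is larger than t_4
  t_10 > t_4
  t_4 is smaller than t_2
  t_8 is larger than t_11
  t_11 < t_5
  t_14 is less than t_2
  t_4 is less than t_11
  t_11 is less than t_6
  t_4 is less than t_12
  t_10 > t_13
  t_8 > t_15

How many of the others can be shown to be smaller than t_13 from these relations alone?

From t_13 the given relations immediately reach t_15.
From those, t_5, t_14 — 3 in total.
From those, t_4, t_11 — 5 in total.
No other element is forced below t_13 by the given relations, so the count is 5.

5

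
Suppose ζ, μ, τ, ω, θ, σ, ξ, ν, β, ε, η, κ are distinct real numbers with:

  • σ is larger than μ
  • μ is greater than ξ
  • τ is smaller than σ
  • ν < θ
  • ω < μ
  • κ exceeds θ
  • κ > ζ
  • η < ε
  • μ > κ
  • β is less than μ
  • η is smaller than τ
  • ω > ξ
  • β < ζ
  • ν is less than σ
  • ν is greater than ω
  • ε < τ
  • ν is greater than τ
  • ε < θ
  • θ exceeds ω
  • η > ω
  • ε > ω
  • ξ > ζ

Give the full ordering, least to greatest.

Each adjacent pair is fixed by a given relation: β < ζ; ζ < ξ; ξ < ω; ω < η; η < ε; ε < τ; τ < ν; ν < θ; θ < κ; κ < μ; μ < σ. Chaining them end to end gives the full order.

β < ζ < ξ < ω < η < ε < τ < ν < θ < κ < μ < σ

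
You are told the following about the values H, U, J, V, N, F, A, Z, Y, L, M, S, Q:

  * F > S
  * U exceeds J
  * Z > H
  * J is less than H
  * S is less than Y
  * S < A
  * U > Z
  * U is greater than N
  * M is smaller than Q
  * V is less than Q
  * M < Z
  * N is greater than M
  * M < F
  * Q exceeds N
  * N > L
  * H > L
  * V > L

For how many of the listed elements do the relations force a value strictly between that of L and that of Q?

The relations place L below Q. An element lies strictly between them when it is forced above L and also forced below Q.
Above L: {N, V, H, Z, U}. Below Q: {M, N, V}.
Intersection: {N, V} — 2.

2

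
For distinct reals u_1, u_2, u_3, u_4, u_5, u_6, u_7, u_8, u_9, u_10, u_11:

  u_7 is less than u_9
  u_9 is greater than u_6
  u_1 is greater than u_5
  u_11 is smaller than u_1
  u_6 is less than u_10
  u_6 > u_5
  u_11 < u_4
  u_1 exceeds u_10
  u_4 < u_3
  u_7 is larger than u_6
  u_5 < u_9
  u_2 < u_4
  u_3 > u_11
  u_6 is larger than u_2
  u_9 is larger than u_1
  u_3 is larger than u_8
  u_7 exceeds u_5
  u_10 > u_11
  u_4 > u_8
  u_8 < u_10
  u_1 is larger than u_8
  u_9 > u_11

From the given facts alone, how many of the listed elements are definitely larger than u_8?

5

The elements the relations force above u_8 are u_10, u_1, u_4, u_3, u_9 — no chain reaches any other.
That is 5.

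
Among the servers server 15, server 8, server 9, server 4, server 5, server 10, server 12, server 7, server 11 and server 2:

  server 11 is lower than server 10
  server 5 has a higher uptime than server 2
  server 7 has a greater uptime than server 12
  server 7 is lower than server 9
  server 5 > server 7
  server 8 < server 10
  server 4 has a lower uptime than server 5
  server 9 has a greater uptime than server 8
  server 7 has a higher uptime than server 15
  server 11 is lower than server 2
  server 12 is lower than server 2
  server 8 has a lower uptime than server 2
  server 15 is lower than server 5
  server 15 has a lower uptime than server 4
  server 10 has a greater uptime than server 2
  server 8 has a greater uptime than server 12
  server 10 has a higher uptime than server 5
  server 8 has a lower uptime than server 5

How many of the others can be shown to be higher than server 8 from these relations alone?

From server 8 the given relations immediately reach server 2, server 9, server 5, server 10.
Nothing else is reachable above server 8; 4 in all.

4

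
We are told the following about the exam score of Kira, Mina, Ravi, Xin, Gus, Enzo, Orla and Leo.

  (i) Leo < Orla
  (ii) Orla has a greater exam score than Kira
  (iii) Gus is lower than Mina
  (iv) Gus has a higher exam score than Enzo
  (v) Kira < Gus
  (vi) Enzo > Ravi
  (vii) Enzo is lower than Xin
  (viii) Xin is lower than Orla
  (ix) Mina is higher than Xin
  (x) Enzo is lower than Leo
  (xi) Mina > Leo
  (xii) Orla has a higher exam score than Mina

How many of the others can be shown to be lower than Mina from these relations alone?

The elements the relations force below Mina are Ravi, Enzo, Kira, Xin, Gus, Leo — no chain reaches any other.
That is 6.

6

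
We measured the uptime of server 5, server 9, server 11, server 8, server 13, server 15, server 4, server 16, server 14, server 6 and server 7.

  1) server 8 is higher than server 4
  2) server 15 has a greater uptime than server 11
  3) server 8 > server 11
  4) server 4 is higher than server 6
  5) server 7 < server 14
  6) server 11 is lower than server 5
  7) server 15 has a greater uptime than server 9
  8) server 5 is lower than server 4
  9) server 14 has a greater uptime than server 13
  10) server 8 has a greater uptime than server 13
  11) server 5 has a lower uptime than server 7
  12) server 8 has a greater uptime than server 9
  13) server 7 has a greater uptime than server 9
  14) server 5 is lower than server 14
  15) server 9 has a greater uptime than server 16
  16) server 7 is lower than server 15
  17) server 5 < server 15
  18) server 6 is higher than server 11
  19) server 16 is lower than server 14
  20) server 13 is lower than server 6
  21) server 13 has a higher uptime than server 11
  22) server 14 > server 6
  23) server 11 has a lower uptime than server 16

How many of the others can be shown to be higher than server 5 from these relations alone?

Directly above server 5: server 7, server 14, server 15, server 4.
One step further: server 8 (5 so far).
No other element is forced above server 5 by the given relations, so the count is 5.

5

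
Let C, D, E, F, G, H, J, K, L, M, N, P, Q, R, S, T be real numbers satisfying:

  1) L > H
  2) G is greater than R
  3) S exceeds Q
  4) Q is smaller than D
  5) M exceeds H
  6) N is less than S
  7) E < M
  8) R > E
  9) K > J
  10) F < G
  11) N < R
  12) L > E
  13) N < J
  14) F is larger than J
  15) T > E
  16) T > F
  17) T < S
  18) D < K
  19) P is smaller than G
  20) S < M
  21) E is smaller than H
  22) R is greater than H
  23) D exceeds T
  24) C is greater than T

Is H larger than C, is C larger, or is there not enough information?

Following every chain through H: above H we get L, R, G, M; below H we get E.
C is not reached, and no chain runs the other way from C to H.
So the given relations leave the order of H and C undetermined.

undetermined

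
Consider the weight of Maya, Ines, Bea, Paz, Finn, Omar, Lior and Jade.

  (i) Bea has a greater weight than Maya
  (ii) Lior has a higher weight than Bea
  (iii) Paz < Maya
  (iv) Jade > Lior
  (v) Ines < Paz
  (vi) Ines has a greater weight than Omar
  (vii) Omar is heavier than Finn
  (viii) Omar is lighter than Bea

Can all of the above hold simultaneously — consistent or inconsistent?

The single ordering Finn < Omar < Ines < Paz < Maya < Bea < Lior < Jade satisfies every listed relation, so no contradiction arises.

consistent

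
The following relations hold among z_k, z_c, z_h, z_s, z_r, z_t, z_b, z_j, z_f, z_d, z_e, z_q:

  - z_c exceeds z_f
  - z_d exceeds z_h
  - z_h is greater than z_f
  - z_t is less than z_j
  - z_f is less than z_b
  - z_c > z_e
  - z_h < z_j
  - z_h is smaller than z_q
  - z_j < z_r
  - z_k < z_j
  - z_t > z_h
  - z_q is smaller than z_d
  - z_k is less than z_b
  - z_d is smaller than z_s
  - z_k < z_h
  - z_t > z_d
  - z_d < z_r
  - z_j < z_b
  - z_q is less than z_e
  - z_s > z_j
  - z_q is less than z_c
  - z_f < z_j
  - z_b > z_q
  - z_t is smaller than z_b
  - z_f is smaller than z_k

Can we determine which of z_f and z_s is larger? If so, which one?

z_f < z_k and z_k < z_h give z_f < z_h.
With z_h < z_q: z_f < z_k < z_h < z_q.
Then z_q < z_d extends the chain to z_d.
With z_d < z_t: z_f < z_k < z_h < z_q < z_d < z_t.
With z_t < z_j: z_f < z_k < z_h < z_q < z_d < z_t < z_j.
Then z_j < z_s extends the chain to z_s.
So z_s is larger.

z_s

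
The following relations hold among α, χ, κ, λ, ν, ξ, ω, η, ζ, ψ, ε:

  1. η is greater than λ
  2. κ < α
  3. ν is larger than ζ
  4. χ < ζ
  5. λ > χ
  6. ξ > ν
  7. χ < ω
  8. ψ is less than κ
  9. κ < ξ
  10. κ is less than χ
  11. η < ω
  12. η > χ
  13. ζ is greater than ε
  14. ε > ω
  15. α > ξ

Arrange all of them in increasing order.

The consecutive links are each given: ψ < κ; κ < χ; χ < λ; λ < η; η < ω; ω < ε; ε < ζ; ζ < ν; ν < ξ; ξ < α.

ψ < κ < χ < λ < η < ω < ε < ζ < ν < ξ < α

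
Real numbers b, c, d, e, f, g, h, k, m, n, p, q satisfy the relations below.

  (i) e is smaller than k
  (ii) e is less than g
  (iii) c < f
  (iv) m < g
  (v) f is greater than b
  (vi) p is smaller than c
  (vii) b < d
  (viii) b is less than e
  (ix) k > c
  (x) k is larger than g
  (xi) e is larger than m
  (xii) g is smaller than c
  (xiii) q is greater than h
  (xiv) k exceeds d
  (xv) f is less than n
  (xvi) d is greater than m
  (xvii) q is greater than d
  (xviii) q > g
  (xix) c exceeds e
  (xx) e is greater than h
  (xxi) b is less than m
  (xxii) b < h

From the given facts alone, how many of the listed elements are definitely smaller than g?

4

The elements the relations force below g are b, h, m, e — no chain reaches any other.
That is 4.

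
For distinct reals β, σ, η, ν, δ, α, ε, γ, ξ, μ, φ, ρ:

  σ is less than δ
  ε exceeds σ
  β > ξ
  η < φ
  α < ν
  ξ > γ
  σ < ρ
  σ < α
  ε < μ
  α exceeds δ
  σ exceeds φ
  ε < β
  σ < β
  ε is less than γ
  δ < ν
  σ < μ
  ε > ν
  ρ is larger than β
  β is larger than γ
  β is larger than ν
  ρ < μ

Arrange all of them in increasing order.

Nothing is placed below η, so it is least; from there η < φ; φ < σ; σ < δ; δ < α; α < ν; ν < ε; ε < γ; γ < ξ; ξ < β; β < ρ; ρ < μ, each given directly.

η < φ < σ < δ < α < ν < ε < γ < ξ < β < ρ < μ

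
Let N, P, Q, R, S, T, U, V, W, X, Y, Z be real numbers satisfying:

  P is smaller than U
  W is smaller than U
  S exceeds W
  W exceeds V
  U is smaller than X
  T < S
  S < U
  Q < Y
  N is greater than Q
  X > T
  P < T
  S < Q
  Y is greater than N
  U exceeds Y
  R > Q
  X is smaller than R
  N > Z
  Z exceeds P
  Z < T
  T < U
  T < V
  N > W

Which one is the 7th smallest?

Chaining the given pairs: P < Z < T < V < W < S < Q < N < Y < U < X < R.
Counting 7 from the smallest end gives Q.

Q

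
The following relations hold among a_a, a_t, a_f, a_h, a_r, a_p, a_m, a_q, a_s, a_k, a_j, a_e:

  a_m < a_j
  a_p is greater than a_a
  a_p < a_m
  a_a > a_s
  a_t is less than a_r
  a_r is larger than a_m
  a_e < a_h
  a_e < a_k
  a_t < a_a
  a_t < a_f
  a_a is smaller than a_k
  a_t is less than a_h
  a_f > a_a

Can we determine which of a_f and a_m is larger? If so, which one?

undetermined

Following every chain through a_m: above a_m we get a_j, a_r; below a_m we get a_s, a_t, a_a, a_p.
a_f is not reached, and no chain runs the other way from a_f to a_m.
So the given relations leave the order of a_m and a_f undetermined.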